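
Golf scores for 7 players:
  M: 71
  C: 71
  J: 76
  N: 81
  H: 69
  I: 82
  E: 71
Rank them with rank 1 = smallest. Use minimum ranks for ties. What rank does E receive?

2

Sorted (ascending): 69, 71, 71, 71, 76, 81, 82
The 3 values of 71 occupy positions 2–4 → each gets rank 2.
E has value 71 → rank 2.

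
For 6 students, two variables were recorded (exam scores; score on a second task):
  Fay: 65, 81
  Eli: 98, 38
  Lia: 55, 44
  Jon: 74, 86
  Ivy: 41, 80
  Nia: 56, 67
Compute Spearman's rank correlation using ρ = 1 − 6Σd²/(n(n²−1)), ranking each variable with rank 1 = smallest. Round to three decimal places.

Ranks of variable 1: 4, 6, 2, 5, 1, 3
Ranks of variable 2: 5, 1, 2, 6, 4, 3
d = r₁ − r₂: -1, 5, 0, -1, -3, 0
d²: 1, 25, 0, 1, 9, 0; Σd² = 36
ρ = 1 − 6·36/(6·35) = 1 − 216/210 = -0.029

-0.029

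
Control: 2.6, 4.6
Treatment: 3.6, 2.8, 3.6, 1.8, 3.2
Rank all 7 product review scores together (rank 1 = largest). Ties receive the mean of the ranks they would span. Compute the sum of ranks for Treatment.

21

Sorted (descending): 4.6, 3.6, 3.6, 3.2, 2.8, 2.6, 1.8
The 2 values of 3.6 occupy positions 2–3 → average rank (2+3)/2 = 2.5.
Treatment values → pooled ranks: 3.6→2.5, 2.8→5, 3.6→2.5, 1.8→7, 3.2→4
Rank sum = 2.5 + 5 + 2.5 + 7 + 4 = 21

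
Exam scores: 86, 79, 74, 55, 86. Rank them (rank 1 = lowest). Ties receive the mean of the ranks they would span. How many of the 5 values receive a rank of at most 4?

Sorted (ascending): 55, 74, 79, 86, 86
The 2 values of 86 occupy positions 4–5 → average rank (4+5)/2 = 4.5.
Ranks ≤ 4: {1, 2, 3} → 3 values.

3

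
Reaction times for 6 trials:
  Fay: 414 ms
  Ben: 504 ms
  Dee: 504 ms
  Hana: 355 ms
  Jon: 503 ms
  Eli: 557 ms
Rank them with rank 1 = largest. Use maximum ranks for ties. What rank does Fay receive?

5

Sorted (descending): 557, 504, 504, 503, 414, 355
The 2 values of 504 occupy positions 2–3 → each gets rank 3.
Fay has value 414 ms → rank 5.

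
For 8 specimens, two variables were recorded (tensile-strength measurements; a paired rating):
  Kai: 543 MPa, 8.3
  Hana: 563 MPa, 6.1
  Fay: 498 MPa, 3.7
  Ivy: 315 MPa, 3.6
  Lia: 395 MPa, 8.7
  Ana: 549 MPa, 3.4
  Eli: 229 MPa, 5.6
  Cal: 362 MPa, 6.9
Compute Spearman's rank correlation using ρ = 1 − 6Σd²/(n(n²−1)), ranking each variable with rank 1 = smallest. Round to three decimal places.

Ranks of variable 1: 6, 8, 5, 2, 4, 7, 1, 3
Ranks of variable 2: 7, 5, 3, 2, 8, 1, 4, 6
d = r₁ − r₂: -1, 3, 2, 0, -4, 6, -3, -3
d²: 1, 9, 4, 0, 16, 36, 9, 9; Σd² = 84
ρ = 1 − 6·84/(8·63) = 1 − 504/504 = 0.000

0.000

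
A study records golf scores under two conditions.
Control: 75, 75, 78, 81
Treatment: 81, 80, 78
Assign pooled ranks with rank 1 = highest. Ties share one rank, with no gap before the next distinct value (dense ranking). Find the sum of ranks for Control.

Sorted (descending): 81, 81, 80, 78, 78, 75, 75
The 2 values of 81 share dense rank 1.
The 2 values of 78 share dense rank 3.
The 2 values of 75 share dense rank 4.
Remaining distinct values take the next consecutive integers.
Control values → pooled ranks: 75→4, 75→4, 78→3, 81→1
Rank sum = 4 + 4 + 3 + 1 = 12

12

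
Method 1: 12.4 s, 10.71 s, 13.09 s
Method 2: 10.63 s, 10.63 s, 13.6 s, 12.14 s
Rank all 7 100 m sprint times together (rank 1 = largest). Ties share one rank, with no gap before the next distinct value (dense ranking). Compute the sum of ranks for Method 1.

10

Sorted (descending): 13.6, 13.09, 12.4, 12.14, 10.71, 10.63, 10.63
The 2 values of 10.63 share dense rank 6.
Remaining distinct values take the next consecutive integers.
Method 1 values → pooled ranks: 12.4→3, 10.71→5, 13.09→2
Rank sum = 3 + 5 + 2 = 10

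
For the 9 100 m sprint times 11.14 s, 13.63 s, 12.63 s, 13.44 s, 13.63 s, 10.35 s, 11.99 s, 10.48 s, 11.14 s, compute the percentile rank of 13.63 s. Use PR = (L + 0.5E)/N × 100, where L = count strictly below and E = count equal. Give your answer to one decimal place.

88.9

N = 9.
Strictly below 13.63: 7. Equal to 13.63: 2.
PR = (7 + 0.5·2)/9 × 100 = 88.9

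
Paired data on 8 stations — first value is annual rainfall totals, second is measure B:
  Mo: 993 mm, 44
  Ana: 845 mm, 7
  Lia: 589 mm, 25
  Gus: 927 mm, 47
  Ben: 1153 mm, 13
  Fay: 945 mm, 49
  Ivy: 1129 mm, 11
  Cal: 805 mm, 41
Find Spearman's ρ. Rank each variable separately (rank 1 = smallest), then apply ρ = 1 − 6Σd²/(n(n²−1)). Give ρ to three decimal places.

-0.071

Ranks of variable 1: 6, 3, 1, 4, 8, 5, 7, 2
Ranks of variable 2: 6, 1, 4, 7, 3, 8, 2, 5
d = r₁ − r₂: 0, 2, -3, -3, 5, -3, 5, -3
d²: 0, 4, 9, 9, 25, 9, 25, 9; Σd² = 90
ρ = 1 − 6·90/(8·63) = 1 − 540/504 = -0.071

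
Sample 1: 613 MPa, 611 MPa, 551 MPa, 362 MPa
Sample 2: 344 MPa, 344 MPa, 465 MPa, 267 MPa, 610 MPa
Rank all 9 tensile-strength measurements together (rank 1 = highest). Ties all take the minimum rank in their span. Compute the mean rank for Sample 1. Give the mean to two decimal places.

Sorted (descending): 613, 611, 610, 551, 465, 362, 344, 344, 267
The 2 values of 344 occupy positions 7–8 → each gets rank 7.
Sample 1 values → pooled ranks: 613→1, 611→2, 551→4, 362→6
Mean rank = (1 + 2 + 4 + 6) / 4 = 3.25

3.25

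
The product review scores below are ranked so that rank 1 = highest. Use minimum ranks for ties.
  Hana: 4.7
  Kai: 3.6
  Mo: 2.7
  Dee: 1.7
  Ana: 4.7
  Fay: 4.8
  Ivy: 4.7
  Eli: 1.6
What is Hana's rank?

Sorted (descending): 4.8, 4.7, 4.7, 4.7, 3.6, 2.7, 1.7, 1.6
The 3 values of 4.7 occupy positions 2–4 → each gets rank 2.
Hana has value 4.7 → rank 2.

2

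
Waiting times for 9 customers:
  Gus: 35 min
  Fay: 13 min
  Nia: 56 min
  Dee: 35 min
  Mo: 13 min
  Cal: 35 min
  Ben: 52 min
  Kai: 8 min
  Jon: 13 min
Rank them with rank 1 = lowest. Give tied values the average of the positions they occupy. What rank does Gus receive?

6

Sorted (ascending): 8, 13, 13, 13, 35, 35, 35, 52, 56
The 3 values of 13 occupy positions 2–4 → average rank 3.
The 3 values of 35 occupy positions 5–7 → average rank 6.
Gus has value 35 min → rank 6.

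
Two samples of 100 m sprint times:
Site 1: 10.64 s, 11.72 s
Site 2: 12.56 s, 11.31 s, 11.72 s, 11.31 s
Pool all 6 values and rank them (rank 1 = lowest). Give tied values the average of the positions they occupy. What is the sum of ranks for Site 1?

5.5

Sorted (ascending): 10.64, 11.31, 11.31, 11.72, 11.72, 12.56
The 2 values of 11.31 occupy positions 2–3 → average rank (2+3)/2 = 2.5.
The 2 values of 11.72 occupy positions 4–5 → average rank (4+5)/2 = 4.5.
Site 1 values → pooled ranks: 10.64→1, 11.72→4.5
Rank sum = 1 + 4.5 = 5.5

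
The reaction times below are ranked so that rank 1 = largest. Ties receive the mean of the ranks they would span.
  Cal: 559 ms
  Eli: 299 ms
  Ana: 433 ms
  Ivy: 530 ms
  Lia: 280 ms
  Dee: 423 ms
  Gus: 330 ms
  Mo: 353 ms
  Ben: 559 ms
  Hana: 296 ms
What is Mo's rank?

6

Sorted (descending): 559, 559, 530, 433, 423, 353, 330, 299, 296, 280
The 2 values of 559 occupy positions 1–2 → average rank (1+2)/2 = 1.5.
Mo has value 353 ms → rank 6.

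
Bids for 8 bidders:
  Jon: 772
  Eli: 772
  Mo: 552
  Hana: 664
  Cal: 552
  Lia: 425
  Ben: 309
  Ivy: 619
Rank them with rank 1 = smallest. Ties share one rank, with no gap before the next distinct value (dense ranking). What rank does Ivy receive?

Sorted (ascending): 309, 425, 552, 552, 619, 664, 772, 772
The 2 values of 552 share dense rank 3.
The 2 values of 772 share dense rank 6.
Remaining distinct values take the next consecutive integers.
Ivy has value 619 → rank 4.

4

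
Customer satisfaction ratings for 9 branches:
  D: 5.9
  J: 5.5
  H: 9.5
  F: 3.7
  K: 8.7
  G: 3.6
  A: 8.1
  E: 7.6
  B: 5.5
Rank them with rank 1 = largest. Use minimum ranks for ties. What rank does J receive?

6

Sorted (descending): 9.5, 8.7, 8.1, 7.6, 5.9, 5.5, 5.5, 3.7, 3.6
The 2 values of 5.5 occupy positions 6–7 → each gets rank 6.
J has value 5.5 → rank 6.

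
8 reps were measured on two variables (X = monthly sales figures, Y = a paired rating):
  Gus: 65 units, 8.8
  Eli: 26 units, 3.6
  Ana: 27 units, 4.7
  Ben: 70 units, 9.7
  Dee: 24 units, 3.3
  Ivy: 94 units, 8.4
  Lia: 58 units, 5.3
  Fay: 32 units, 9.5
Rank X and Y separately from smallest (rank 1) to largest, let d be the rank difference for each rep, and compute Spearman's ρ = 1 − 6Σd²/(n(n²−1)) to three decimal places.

0.762

Ranks of variable 1: 6, 2, 3, 7, 1, 8, 5, 4
Ranks of variable 2: 6, 2, 3, 8, 1, 5, 4, 7
d = r₁ − r₂: 0, 0, 0, -1, 0, 3, 1, -3
d²: 0, 0, 0, 1, 0, 9, 1, 9; Σd² = 20
ρ = 1 − 6·20/(8·63) = 1 − 120/504 = 0.762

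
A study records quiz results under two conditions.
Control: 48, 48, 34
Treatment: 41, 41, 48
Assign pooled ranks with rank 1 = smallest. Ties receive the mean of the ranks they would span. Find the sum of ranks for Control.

Sorted (ascending): 34, 41, 41, 48, 48, 48
The 2 values of 41 occupy positions 2–3 → average rank (2+3)/2 = 2.5.
The 3 values of 48 occupy positions 4–6 → average rank 5.
Control values → pooled ranks: 48→5, 48→5, 34→1
Rank sum = 5 + 5 + 1 = 11

11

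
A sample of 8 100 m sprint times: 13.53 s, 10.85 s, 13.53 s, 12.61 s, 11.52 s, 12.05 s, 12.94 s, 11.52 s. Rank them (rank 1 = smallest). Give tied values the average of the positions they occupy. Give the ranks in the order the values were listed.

7.5, 1, 7.5, 5, 2.5, 4, 6, 2.5

Sorted (ascending): 10.85, 11.52, 11.52, 12.05, 12.61, 12.94, 13.53, 13.53
The 2 values of 11.52 occupy positions 2–3 → average rank (2+3)/2 = 2.5.
The 2 values of 13.53 occupy positions 7–8 → average rank (7+8)/2 = 7.5.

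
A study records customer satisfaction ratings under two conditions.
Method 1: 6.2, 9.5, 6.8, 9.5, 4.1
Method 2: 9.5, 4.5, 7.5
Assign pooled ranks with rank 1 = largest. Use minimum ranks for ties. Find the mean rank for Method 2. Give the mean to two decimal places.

4.00

Sorted (descending): 9.5, 9.5, 9.5, 7.5, 6.8, 6.2, 4.5, 4.1
The 3 values of 9.5 occupy positions 1–3 → each gets rank 1.
Method 2 values → pooled ranks: 9.5→1, 4.5→7, 7.5→4
Mean rank = (1 + 7 + 4) / 3 = 4.00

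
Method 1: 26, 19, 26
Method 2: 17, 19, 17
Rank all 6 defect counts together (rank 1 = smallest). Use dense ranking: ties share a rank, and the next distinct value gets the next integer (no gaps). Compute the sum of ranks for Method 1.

8

Sorted (ascending): 17, 17, 19, 19, 26, 26
The 2 values of 17 share dense rank 1.
The 2 values of 19 share dense rank 2.
The 2 values of 26 share dense rank 3.
Method 1 values → pooled ranks: 26→3, 19→2, 26→3
Rank sum = 3 + 2 + 3 = 8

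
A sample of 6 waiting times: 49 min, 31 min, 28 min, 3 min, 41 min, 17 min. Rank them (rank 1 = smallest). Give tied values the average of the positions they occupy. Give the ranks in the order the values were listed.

6, 4, 3, 1, 5, 2

Sorted (ascending): 3, 17, 28, 31, 41, 49
No ties — each value takes its position as its rank.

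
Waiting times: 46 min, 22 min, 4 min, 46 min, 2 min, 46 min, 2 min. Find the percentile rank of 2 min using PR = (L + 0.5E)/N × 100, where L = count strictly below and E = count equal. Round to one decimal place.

N = 7.
Strictly below 2: 0. Equal to 2: 2.
PR = (0 + 0.5·2)/7 × 100 = 14.3

14.3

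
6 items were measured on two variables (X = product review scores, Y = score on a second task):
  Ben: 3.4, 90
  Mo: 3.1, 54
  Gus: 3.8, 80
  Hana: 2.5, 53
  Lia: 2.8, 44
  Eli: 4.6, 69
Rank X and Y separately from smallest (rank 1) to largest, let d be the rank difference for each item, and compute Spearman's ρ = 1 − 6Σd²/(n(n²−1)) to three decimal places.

Ranks of variable 1: 4, 3, 5, 1, 2, 6
Ranks of variable 2: 6, 3, 5, 2, 1, 4
d = r₁ − r₂: -2, 0, 0, -1, 1, 2
d²: 4, 0, 0, 1, 1, 4; Σd² = 10
ρ = 1 − 6·10/(6·35) = 1 − 60/210 = 0.714

0.714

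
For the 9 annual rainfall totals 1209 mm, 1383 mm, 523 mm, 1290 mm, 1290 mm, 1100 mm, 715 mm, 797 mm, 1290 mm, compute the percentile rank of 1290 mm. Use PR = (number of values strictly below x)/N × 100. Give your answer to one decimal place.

N = 9.
Strictly below 1290: 5. Equal to 1290: 3.
PR = 5/9 × 100 = 55.6

55.6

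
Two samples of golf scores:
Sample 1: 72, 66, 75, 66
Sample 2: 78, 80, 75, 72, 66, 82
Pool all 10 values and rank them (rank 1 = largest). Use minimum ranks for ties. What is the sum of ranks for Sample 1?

26

Sorted (descending): 82, 80, 78, 75, 75, 72, 72, 66, 66, 66
The 2 values of 75 occupy positions 4–5 → each gets rank 4.
The 2 values of 72 occupy positions 6–7 → each gets rank 6.
The 3 values of 66 occupy positions 8–10 → each gets rank 8.
Sample 1 values → pooled ranks: 72→6, 66→8, 75→4, 66→8
Rank sum = 6 + 8 + 4 + 8 = 26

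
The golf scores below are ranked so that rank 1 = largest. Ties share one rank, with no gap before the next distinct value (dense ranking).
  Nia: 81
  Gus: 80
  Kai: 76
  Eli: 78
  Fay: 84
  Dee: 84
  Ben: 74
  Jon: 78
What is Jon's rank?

Sorted (descending): 84, 84, 81, 80, 78, 78, 76, 74
The 2 values of 84 share dense rank 1.
The 2 values of 78 share dense rank 4.
Remaining distinct values take the next consecutive integers.
Jon has value 78 → rank 4.

4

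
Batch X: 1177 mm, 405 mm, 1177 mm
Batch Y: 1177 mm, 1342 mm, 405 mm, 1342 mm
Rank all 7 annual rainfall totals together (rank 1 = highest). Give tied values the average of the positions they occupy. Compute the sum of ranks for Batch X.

Sorted (descending): 1342, 1342, 1177, 1177, 1177, 405, 405
The 2 values of 1342 occupy positions 1–2 → average rank (1+2)/2 = 1.5.
The 3 values of 1177 occupy positions 3–5 → average rank 4.
The 2 values of 405 occupy positions 6–7 → average rank (6+7)/2 = 6.5.
Batch X values → pooled ranks: 1177→4, 405→6.5, 1177→4
Rank sum = 4 + 6.5 + 4 = 14.5

14.5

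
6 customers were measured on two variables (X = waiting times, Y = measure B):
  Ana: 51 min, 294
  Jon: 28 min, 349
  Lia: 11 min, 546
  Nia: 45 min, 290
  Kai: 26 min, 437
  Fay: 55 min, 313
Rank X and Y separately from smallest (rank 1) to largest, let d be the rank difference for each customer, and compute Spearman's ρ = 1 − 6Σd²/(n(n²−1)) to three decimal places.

Ranks of variable 1: 5, 3, 1, 4, 2, 6
Ranks of variable 2: 2, 4, 6, 1, 5, 3
d = r₁ − r₂: 3, -1, -5, 3, -3, 3
d²: 9, 1, 25, 9, 9, 9; Σd² = 62
ρ = 1 − 6·62/(6·35) = 1 − 372/210 = -0.771

-0.771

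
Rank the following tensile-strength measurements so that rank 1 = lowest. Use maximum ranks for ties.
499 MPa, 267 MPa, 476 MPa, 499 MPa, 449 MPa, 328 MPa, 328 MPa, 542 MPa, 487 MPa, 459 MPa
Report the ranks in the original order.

Sorted (ascending): 267, 328, 328, 449, 459, 476, 487, 499, 499, 542
The 2 values of 328 occupy positions 2–3 → each gets rank 3.
The 2 values of 499 occupy positions 8–9 → each gets rank 9.

9, 1, 6, 9, 4, 3, 3, 10, 7, 5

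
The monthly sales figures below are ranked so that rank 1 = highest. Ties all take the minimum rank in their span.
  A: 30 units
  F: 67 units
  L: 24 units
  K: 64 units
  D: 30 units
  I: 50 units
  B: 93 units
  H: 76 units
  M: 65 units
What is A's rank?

7

Sorted (descending): 93, 76, 67, 65, 64, 50, 30, 30, 24
The 2 values of 30 occupy positions 7–8 → each gets rank 7.
A has value 30 units → rank 7.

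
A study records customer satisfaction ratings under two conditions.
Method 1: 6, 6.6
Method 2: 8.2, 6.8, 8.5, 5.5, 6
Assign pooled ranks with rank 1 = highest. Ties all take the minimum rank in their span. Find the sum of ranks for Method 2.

18

Sorted (descending): 8.5, 8.2, 6.8, 6.6, 6, 6, 5.5
The 2 values of 6 occupy positions 5–6 → each gets rank 5.
Method 2 values → pooled ranks: 8.2→2, 6.8→3, 8.5→1, 5.5→7, 6→5
Rank sum = 2 + 3 + 1 + 7 + 5 = 18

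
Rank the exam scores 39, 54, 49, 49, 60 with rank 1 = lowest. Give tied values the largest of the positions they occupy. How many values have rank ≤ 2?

1

Sorted (ascending): 39, 49, 49, 54, 60
The 2 values of 49 occupy positions 2–3 → each gets rank 3.
Ranks ≤ 2: {1} → 1 value.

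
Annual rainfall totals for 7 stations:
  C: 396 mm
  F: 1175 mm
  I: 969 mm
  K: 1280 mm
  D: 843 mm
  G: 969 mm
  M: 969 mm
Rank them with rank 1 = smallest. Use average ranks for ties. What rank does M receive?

Sorted (ascending): 396, 843, 969, 969, 969, 1175, 1280
The 3 values of 969 occupy positions 3–5 → average rank 4.
M has value 969 mm → rank 4.

4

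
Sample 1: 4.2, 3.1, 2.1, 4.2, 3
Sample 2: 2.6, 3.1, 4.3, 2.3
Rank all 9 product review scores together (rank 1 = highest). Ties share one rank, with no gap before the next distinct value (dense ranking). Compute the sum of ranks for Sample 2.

15

Sorted (descending): 4.3, 4.2, 4.2, 3.1, 3.1, 3, 2.6, 2.3, 2.1
The 2 values of 4.2 share dense rank 2.
The 2 values of 3.1 share dense rank 3.
Remaining distinct values take the next consecutive integers.
Sample 2 values → pooled ranks: 2.6→5, 3.1→3, 4.3→1, 2.3→6
Rank sum = 5 + 3 + 1 + 6 = 15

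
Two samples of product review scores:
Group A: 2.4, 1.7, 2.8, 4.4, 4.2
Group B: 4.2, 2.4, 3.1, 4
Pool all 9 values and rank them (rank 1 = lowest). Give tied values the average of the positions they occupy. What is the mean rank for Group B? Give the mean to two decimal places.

Sorted (ascending): 1.7, 2.4, 2.4, 2.8, 3.1, 4, 4.2, 4.2, 4.4
The 2 values of 2.4 occupy positions 2–3 → average rank (2+3)/2 = 2.5.
The 2 values of 4.2 occupy positions 7–8 → average rank (7+8)/2 = 7.5.
Group B values → pooled ranks: 4.2→7.5, 2.4→2.5, 3.1→5, 4→6
Mean rank = (7.5 + 2.5 + 5 + 6) / 4 = 5.25

5.25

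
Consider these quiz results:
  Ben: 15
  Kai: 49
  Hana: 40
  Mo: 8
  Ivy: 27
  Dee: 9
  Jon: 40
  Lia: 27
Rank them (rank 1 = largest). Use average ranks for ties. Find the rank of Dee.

7

Sorted (descending): 49, 40, 40, 27, 27, 15, 9, 8
The 2 values of 40 occupy positions 2–3 → average rank (2+3)/2 = 2.5.
The 2 values of 27 occupy positions 4–5 → average rank (4+5)/2 = 4.5.
Dee has value 9 → rank 7.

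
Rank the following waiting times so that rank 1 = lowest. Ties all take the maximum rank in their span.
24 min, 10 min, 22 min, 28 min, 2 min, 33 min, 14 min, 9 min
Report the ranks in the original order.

Sorted (ascending): 2, 9, 10, 14, 22, 24, 28, 33
No ties — each value takes its position as its rank.

6, 3, 5, 7, 1, 8, 4, 2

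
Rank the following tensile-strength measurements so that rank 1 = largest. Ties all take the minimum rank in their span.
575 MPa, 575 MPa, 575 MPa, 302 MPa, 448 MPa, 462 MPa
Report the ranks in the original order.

Sorted (descending): 575, 575, 575, 462, 448, 302
The 3 values of 575 occupy positions 1–3 → each gets rank 1.

1, 1, 1, 6, 5, 4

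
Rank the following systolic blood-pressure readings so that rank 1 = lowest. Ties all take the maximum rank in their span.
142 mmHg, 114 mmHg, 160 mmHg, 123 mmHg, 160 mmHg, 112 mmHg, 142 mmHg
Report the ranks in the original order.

Sorted (ascending): 112, 114, 123, 142, 142, 160, 160
The 2 values of 142 occupy positions 4–5 → each gets rank 5.
The 2 values of 160 occupy positions 6–7 → each gets rank 7.

5, 2, 7, 3, 7, 1, 5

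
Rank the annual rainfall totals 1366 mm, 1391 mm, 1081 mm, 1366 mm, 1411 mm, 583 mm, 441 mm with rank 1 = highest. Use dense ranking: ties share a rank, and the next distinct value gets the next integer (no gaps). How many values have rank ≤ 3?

4

Sorted (descending): 1411, 1391, 1366, 1366, 1081, 583, 441
The 2 values of 1366 share dense rank 3.
Remaining distinct values take the next consecutive integers.
Ranks ≤ 3: {1, 2, 3, 3} → 4 values.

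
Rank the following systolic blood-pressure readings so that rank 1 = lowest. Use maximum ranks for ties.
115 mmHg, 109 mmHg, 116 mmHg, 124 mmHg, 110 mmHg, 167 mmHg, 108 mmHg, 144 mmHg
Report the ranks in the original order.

Sorted (ascending): 108, 109, 110, 115, 116, 124, 144, 167
No ties — each value takes its position as its rank.

4, 2, 5, 6, 3, 8, 1, 7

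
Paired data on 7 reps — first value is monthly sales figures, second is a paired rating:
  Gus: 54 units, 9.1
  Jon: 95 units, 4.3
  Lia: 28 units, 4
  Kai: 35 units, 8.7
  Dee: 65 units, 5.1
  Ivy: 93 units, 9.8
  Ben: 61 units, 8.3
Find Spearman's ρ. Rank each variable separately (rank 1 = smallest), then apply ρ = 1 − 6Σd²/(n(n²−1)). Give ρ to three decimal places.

0.143

Ranks of variable 1: 3, 7, 1, 2, 5, 6, 4
Ranks of variable 2: 6, 2, 1, 5, 3, 7, 4
d = r₁ − r₂: -3, 5, 0, -3, 2, -1, 0
d²: 9, 25, 0, 9, 4, 1, 0; Σd² = 48
ρ = 1 − 6·48/(7·48) = 1 − 288/336 = 0.143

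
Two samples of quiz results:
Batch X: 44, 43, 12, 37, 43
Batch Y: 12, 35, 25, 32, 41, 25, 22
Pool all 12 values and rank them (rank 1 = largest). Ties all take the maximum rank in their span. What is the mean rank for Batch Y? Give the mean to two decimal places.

Sorted (descending): 44, 43, 43, 41, 37, 35, 32, 25, 25, 22, 12, 12
The 2 values of 43 occupy positions 2–3 → each gets rank 3.
The 2 values of 25 occupy positions 8–9 → each gets rank 9.
The 2 values of 12 occupy positions 11–12 → each gets rank 12.
Batch Y values → pooled ranks: 12→12, 35→6, 25→9, 32→7, 41→4, 25→9, 22→10
Mean rank = (12 + 6 + 9 + 7 + 4 + 9 + 10) / 7 = 8.14

8.14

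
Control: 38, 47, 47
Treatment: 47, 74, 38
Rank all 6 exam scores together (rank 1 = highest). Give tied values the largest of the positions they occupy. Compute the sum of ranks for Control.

14

Sorted (descending): 74, 47, 47, 47, 38, 38
The 3 values of 47 occupy positions 2–4 → each gets rank 4.
The 2 values of 38 occupy positions 5–6 → each gets rank 6.
Control values → pooled ranks: 38→6, 47→4, 47→4
Rank sum = 6 + 4 + 4 = 14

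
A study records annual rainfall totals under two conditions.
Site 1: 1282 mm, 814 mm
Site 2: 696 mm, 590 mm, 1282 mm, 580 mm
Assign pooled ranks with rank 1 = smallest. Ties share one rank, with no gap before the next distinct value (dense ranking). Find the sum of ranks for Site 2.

11

Sorted (ascending): 580, 590, 696, 814, 1282, 1282
The 2 values of 1282 share dense rank 5.
Remaining distinct values take the next consecutive integers.
Site 2 values → pooled ranks: 696→3, 590→2, 1282→5, 580→1
Rank sum = 3 + 2 + 5 + 1 = 11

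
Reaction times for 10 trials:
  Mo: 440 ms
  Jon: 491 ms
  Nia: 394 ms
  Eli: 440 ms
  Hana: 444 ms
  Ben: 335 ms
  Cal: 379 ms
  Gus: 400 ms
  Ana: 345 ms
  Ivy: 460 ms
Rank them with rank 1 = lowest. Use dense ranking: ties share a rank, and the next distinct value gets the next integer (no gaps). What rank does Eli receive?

Sorted (ascending): 335, 345, 379, 394, 400, 440, 440, 444, 460, 491
The 2 values of 440 share dense rank 6.
Remaining distinct values take the next consecutive integers.
Eli has value 440 ms → rank 6.

6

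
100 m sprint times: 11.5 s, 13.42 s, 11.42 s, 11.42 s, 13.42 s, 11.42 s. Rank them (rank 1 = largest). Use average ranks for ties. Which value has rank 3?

Sorted (descending): 13.42, 13.42, 11.5, 11.42, 11.42, 11.42
The 2 values of 13.42 occupy positions 1–2 → average rank (1+2)/2 = 1.5.
The 3 values of 11.42 occupy positions 4–6 → average rank 5.
Rank 3 → value 11.5.

11.5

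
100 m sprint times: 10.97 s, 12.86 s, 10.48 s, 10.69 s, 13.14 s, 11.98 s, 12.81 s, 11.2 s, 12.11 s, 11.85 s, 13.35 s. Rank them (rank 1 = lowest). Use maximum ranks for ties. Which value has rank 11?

13.35

Sorted (ascending): 10.48, 10.69, 10.97, 11.2, 11.85, 11.98, 12.11, 12.81, 12.86, 13.14, 13.35
No ties — each value takes its position as its rank.
Rank 11 → value 13.35.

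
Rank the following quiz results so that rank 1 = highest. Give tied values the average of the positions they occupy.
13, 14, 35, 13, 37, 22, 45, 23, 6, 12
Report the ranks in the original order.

7.5, 6, 3, 7.5, 2, 5, 1, 4, 10, 9

Sorted (descending): 45, 37, 35, 23, 22, 14, 13, 13, 12, 6
The 2 values of 13 occupy positions 7–8 → average rank (7+8)/2 = 7.5.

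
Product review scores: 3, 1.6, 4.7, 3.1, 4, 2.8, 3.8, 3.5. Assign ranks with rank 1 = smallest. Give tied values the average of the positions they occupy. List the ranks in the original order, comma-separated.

3, 1, 8, 4, 7, 2, 6, 5

Sorted (ascending): 1.6, 2.8, 3, 3.1, 3.5, 3.8, 4, 4.7
No ties — each value takes its position as its rank.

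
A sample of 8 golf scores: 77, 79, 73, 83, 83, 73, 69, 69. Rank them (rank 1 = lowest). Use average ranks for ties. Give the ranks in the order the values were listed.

Sorted (ascending): 69, 69, 73, 73, 77, 79, 83, 83
The 2 values of 69 occupy positions 1–2 → average rank (1+2)/2 = 1.5.
The 2 values of 73 occupy positions 3–4 → average rank (3+4)/2 = 3.5.
The 2 values of 83 occupy positions 7–8 → average rank (7+8)/2 = 7.5.

5, 6, 3.5, 7.5, 7.5, 3.5, 1.5, 1.5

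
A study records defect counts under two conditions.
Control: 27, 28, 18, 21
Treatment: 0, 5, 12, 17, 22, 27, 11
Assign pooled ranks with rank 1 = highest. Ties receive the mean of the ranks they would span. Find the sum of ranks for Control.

14.5

Sorted (descending): 28, 27, 27, 22, 21, 18, 17, 12, 11, 5, 0
The 2 values of 27 occupy positions 2–3 → average rank (2+3)/2 = 2.5.
Control values → pooled ranks: 27→2.5, 28→1, 18→6, 21→5
Rank sum = 2.5 + 1 + 6 + 5 = 14.5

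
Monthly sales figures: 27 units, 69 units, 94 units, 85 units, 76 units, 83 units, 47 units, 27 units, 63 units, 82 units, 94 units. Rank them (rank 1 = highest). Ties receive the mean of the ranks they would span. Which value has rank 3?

Sorted (descending): 94, 94, 85, 83, 82, 76, 69, 63, 47, 27, 27
The 2 values of 94 occupy positions 1–2 → average rank (1+2)/2 = 1.5.
The 2 values of 27 occupy positions 10–11 → average rank (10+11)/2 = 10.5.
Rank 3 → value 85.

85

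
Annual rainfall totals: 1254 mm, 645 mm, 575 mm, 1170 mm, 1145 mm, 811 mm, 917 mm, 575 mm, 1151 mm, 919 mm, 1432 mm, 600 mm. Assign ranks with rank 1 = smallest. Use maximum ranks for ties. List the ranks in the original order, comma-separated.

Sorted (ascending): 575, 575, 600, 645, 811, 917, 919, 1145, 1151, 1170, 1254, 1432
The 2 values of 575 occupy positions 1–2 → each gets rank 2.

11, 4, 2, 10, 8, 5, 6, 2, 9, 7, 12, 3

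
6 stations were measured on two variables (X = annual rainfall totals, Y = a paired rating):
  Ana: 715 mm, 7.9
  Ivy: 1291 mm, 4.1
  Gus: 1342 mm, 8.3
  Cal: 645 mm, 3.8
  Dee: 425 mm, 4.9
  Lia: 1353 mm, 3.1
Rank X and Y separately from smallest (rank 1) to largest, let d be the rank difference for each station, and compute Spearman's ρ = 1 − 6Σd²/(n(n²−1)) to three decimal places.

-0.143

Ranks of variable 1: 3, 4, 5, 2, 1, 6
Ranks of variable 2: 5, 3, 6, 2, 4, 1
d = r₁ − r₂: -2, 1, -1, 0, -3, 5
d²: 4, 1, 1, 0, 9, 25; Σd² = 40
ρ = 1 − 6·40/(6·35) = 1 − 240/210 = -0.143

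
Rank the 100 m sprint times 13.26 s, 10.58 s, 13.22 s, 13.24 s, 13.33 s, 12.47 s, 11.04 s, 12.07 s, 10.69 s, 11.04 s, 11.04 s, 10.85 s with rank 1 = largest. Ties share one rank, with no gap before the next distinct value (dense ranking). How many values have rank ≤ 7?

Sorted (descending): 13.33, 13.26, 13.24, 13.22, 12.47, 12.07, 11.04, 11.04, 11.04, 10.85, 10.69, 10.58
The 3 values of 11.04 share dense rank 7.
Remaining distinct values take the next consecutive integers.
Ranks ≤ 7: {1, 2, 3, 4, 5, 6, 7, 7, 7} → 9 values.

9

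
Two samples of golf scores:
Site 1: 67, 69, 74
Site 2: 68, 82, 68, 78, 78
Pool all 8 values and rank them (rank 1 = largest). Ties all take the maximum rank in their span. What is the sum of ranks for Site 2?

21

Sorted (descending): 82, 78, 78, 74, 69, 68, 68, 67
The 2 values of 78 occupy positions 2–3 → each gets rank 3.
The 2 values of 68 occupy positions 6–7 → each gets rank 7.
Site 2 values → pooled ranks: 68→7, 82→1, 68→7, 78→3, 78→3
Rank sum = 7 + 1 + 7 + 3 + 3 = 21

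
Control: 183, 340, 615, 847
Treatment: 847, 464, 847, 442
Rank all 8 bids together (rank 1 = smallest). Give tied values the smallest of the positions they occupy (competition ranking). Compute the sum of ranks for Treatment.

Sorted (ascending): 183, 340, 442, 464, 615, 847, 847, 847
The 3 values of 847 occupy positions 6–8 → each gets rank 6.
Treatment values → pooled ranks: 847→6, 464→4, 847→6, 442→3
Rank sum = 6 + 4 + 6 + 3 = 19

19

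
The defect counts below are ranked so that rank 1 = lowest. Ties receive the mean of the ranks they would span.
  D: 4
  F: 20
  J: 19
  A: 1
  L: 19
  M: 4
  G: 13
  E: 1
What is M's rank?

3.5

Sorted (ascending): 1, 1, 4, 4, 13, 19, 19, 20
The 2 values of 1 occupy positions 1–2 → average rank (1+2)/2 = 1.5.
The 2 values of 4 occupy positions 3–4 → average rank (3+4)/2 = 3.5.
The 2 values of 19 occupy positions 6–7 → average rank (6+7)/2 = 6.5.
M has value 4 → rank 3.5.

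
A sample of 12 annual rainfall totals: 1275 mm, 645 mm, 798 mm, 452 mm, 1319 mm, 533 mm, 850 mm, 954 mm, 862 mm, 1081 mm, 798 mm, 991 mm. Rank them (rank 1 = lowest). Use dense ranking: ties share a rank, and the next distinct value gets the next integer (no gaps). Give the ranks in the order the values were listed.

10, 3, 4, 1, 11, 2, 5, 7, 6, 9, 4, 8

Sorted (ascending): 452, 533, 645, 798, 798, 850, 862, 954, 991, 1081, 1275, 1319
The 2 values of 798 share dense rank 4.
Remaining distinct values take the next consecutive integers.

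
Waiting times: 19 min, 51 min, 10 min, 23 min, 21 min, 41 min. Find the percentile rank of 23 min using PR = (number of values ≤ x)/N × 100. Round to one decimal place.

N = 6.
Strictly below 23: 3. Equal to 23: 1.
PR = 4/6 × 100 = 66.7

66.7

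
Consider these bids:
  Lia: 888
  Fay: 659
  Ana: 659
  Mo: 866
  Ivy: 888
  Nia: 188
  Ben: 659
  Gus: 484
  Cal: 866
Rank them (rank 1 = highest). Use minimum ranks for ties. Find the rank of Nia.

Sorted (descending): 888, 888, 866, 866, 659, 659, 659, 484, 188
The 2 values of 888 occupy positions 1–2 → each gets rank 1.
The 2 values of 866 occupy positions 3–4 → each gets rank 3.
The 3 values of 659 occupy positions 5–7 → each gets rank 5.
Nia has value 188 → rank 9.

9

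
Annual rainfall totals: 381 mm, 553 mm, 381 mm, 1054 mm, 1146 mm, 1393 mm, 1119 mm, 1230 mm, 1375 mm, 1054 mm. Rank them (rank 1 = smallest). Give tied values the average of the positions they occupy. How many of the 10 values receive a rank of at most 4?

Sorted (ascending): 381, 381, 553, 1054, 1054, 1119, 1146, 1230, 1375, 1393
The 2 values of 381 occupy positions 1–2 → average rank (1+2)/2 = 1.5.
The 2 values of 1054 occupy positions 4–5 → average rank (4+5)/2 = 4.5.
Ranks ≤ 4: {1.5, 1.5, 3} → 3 values.

3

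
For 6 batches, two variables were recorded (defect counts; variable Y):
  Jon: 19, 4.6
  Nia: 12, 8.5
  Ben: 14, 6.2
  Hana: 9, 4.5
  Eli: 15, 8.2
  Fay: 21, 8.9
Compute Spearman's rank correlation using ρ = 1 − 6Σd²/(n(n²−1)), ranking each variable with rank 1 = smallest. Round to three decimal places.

Ranks of variable 1: 5, 2, 3, 1, 4, 6
Ranks of variable 2: 2, 5, 3, 1, 4, 6
d = r₁ − r₂: 3, -3, 0, 0, 0, 0
d²: 9, 9, 0, 0, 0, 0; Σd² = 18
ρ = 1 − 6·18/(6·35) = 1 − 108/210 = 0.486

0.486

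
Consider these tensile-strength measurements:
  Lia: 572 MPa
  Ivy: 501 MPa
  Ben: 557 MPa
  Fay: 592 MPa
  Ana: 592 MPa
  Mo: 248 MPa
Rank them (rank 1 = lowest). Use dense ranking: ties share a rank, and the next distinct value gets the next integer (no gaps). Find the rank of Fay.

Sorted (ascending): 248, 501, 557, 572, 592, 592
The 2 values of 592 share dense rank 5.
Remaining distinct values take the next consecutive integers.
Fay has value 592 MPa → rank 5.

5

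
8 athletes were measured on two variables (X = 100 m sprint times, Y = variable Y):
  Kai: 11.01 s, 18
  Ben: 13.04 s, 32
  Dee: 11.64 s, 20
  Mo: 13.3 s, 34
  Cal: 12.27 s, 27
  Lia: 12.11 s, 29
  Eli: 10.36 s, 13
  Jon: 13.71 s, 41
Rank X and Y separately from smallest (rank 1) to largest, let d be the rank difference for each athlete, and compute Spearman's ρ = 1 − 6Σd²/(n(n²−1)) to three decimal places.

Ranks of variable 1: 2, 6, 3, 7, 5, 4, 1, 8
Ranks of variable 2: 2, 6, 3, 7, 4, 5, 1, 8
d = r₁ − r₂: 0, 0, 0, 0, 1, -1, 0, 0
d²: 0, 0, 0, 0, 1, 1, 0, 0; Σd² = 2
ρ = 1 − 6·2/(8·63) = 1 − 12/504 = 0.976

0.976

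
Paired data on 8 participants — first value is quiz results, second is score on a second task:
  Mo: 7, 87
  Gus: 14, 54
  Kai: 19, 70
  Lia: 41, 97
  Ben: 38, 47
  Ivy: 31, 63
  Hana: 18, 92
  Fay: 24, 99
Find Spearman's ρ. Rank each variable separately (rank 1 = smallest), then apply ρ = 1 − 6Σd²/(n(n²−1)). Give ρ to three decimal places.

Ranks of variable 1: 1, 2, 4, 8, 7, 6, 3, 5
Ranks of variable 2: 5, 2, 4, 7, 1, 3, 6, 8
d = r₁ − r₂: -4, 0, 0, 1, 6, 3, -3, -3
d²: 16, 0, 0, 1, 36, 9, 9, 9; Σd² = 80
ρ = 1 − 6·80/(8·63) = 1 − 480/504 = 0.048

0.048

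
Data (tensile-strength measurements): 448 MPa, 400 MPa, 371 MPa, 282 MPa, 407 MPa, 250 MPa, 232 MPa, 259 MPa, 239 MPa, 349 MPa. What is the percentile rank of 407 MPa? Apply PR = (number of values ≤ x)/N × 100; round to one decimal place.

N = 10.
Strictly below 407: 8. Equal to 407: 1.
PR = 9/10 × 100 = 90.0

90.0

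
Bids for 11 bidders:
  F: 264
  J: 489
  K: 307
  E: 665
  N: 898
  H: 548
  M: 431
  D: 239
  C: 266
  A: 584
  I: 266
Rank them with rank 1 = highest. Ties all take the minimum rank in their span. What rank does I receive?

8

Sorted (descending): 898, 665, 584, 548, 489, 431, 307, 266, 266, 264, 239
The 2 values of 266 occupy positions 8–9 → each gets rank 8.
I has value 266 → rank 8.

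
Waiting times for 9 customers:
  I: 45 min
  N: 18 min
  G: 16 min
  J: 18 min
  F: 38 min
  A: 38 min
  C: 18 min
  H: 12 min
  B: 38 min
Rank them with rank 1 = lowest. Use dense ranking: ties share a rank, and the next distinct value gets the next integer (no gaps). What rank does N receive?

3

Sorted (ascending): 12, 16, 18, 18, 18, 38, 38, 38, 45
The 3 values of 18 share dense rank 3.
The 3 values of 38 share dense rank 4.
Remaining distinct values take the next consecutive integers.
N has value 18 min → rank 3.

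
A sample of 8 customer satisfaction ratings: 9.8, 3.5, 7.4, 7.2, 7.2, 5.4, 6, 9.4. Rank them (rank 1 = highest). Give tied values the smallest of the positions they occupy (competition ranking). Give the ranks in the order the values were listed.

1, 8, 3, 4, 4, 7, 6, 2

Sorted (descending): 9.8, 9.4, 7.4, 7.2, 7.2, 6, 5.4, 3.5
The 2 values of 7.2 occupy positions 4–5 → each gets rank 4.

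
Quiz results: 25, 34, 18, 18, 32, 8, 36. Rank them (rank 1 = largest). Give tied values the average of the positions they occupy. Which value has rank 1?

Sorted (descending): 36, 34, 32, 25, 18, 18, 8
The 2 values of 18 occupy positions 5–6 → average rank (5+6)/2 = 5.5.
Rank 1 → value 36.

36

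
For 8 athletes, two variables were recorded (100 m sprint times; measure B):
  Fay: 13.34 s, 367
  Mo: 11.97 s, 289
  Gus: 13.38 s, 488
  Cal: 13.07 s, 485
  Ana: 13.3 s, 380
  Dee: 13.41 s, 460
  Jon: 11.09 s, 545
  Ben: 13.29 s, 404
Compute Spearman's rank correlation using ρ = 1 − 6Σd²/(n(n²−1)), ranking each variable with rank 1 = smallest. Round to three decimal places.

Ranks of variable 1: 6, 2, 7, 3, 5, 8, 1, 4
Ranks of variable 2: 2, 1, 7, 6, 3, 5, 8, 4
d = r₁ − r₂: 4, 1, 0, -3, 2, 3, -7, 0
d²: 16, 1, 0, 9, 4, 9, 49, 0; Σd² = 88
ρ = 1 − 6·88/(8·63) = 1 − 528/504 = -0.048

-0.048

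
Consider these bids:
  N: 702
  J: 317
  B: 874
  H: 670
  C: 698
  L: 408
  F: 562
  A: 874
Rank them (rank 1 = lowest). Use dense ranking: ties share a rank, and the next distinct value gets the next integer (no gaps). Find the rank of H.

4

Sorted (ascending): 317, 408, 562, 670, 698, 702, 874, 874
The 2 values of 874 share dense rank 7.
Remaining distinct values take the next consecutive integers.
H has value 670 → rank 4.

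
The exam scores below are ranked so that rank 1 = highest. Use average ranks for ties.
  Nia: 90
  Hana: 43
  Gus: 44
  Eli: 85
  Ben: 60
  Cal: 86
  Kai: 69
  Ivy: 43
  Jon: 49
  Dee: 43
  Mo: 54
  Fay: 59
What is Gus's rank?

Sorted (descending): 90, 86, 85, 69, 60, 59, 54, 49, 44, 43, 43, 43
The 3 values of 43 occupy positions 10–12 → average rank 11.
Gus has value 44 → rank 9.

9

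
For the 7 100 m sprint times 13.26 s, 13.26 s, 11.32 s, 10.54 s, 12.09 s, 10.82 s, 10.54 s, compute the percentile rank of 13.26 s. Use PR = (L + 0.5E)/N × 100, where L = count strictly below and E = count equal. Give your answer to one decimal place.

85.7

N = 7.
Strictly below 13.26: 5. Equal to 13.26: 2.
PR = (5 + 0.5·2)/7 × 100 = 85.7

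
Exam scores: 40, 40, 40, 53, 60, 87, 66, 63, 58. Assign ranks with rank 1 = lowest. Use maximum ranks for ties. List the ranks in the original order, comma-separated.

Sorted (ascending): 40, 40, 40, 53, 58, 60, 63, 66, 87
The 3 values of 40 occupy positions 1–3 → each gets rank 3.

3, 3, 3, 4, 6, 9, 8, 7, 5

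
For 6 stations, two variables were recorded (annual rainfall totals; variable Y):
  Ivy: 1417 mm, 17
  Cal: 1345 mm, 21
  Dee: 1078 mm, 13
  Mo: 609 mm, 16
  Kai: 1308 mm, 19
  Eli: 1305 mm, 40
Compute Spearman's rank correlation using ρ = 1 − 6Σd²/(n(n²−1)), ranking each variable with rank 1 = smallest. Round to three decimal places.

0.429

Ranks of variable 1: 6, 5, 2, 1, 4, 3
Ranks of variable 2: 3, 5, 1, 2, 4, 6
d = r₁ − r₂: 3, 0, 1, -1, 0, -3
d²: 9, 0, 1, 1, 0, 9; Σd² = 20
ρ = 1 − 6·20/(6·35) = 1 − 120/210 = 0.429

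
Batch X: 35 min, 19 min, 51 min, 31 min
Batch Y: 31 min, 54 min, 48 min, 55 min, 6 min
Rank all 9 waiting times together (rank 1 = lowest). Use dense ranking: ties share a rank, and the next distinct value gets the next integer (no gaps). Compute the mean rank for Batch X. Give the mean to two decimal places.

3.75

Sorted (ascending): 6, 19, 31, 31, 35, 48, 51, 54, 55
The 2 values of 31 share dense rank 3.
Remaining distinct values take the next consecutive integers.
Batch X values → pooled ranks: 35→4, 19→2, 51→6, 31→3
Mean rank = (4 + 2 + 6 + 3) / 4 = 3.75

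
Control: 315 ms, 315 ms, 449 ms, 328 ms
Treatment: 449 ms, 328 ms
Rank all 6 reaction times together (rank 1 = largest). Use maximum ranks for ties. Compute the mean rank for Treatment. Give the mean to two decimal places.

Sorted (descending): 449, 449, 328, 328, 315, 315
The 2 values of 449 occupy positions 1–2 → each gets rank 2.
The 2 values of 328 occupy positions 3–4 → each gets rank 4.
The 2 values of 315 occupy positions 5–6 → each gets rank 6.
Treatment values → pooled ranks: 449→2, 328→4
Mean rank = (2 + 4) / 2 = 3.00

3.00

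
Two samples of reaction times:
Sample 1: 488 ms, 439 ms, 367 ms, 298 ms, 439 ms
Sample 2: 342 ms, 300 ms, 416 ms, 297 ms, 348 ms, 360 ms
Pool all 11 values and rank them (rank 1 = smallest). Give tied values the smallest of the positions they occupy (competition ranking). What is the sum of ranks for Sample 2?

27

Sorted (ascending): 297, 298, 300, 342, 348, 360, 367, 416, 439, 439, 488
The 2 values of 439 occupy positions 9–10 → each gets rank 9.
Sample 2 values → pooled ranks: 342→4, 300→3, 416→8, 297→1, 348→5, 360→6
Rank sum = 4 + 3 + 8 + 1 + 5 + 6 = 27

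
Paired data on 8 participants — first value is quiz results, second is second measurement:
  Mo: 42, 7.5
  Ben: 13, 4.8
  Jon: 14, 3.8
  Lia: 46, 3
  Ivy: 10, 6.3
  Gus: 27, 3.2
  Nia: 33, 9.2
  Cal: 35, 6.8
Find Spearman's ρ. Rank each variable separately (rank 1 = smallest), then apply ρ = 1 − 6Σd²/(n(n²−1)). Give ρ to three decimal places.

Ranks of variable 1: 7, 2, 3, 8, 1, 4, 5, 6
Ranks of variable 2: 7, 4, 3, 1, 5, 2, 8, 6
d = r₁ − r₂: 0, -2, 0, 7, -4, 2, -3, 0
d²: 0, 4, 0, 49, 16, 4, 9, 0; Σd² = 82
ρ = 1 − 6·82/(8·63) = 1 − 492/504 = 0.024

0.024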